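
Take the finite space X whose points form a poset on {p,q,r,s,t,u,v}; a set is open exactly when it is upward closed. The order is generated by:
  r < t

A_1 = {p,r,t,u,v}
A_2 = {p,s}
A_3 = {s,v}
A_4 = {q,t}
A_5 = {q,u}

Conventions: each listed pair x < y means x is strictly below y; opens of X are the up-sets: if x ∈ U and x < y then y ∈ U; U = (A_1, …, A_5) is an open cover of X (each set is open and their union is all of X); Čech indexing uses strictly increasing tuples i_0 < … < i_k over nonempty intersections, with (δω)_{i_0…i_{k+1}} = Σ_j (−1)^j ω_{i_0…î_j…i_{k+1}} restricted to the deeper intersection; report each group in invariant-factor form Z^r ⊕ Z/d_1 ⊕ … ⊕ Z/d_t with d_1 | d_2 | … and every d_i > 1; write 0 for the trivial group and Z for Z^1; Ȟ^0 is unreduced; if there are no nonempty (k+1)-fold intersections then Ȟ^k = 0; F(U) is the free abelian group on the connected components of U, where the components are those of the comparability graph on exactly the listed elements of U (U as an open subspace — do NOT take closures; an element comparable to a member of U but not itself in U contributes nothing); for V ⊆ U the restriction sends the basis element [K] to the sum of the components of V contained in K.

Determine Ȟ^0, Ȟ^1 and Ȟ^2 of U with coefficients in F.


Ȟ^0(U;F) ≅ Z^6,  Ȟ^1(U;F) ≅ 0,  Ȟ^2(U;F) ≅ 0

intersection data:
  A12={p} A13={v} A14={t} A15={u} A23={s} A45={q}
components per intersection:
  A1: {p} {r,t} {u} {v}
  A2: {p} {s}
  A3: {s} {v}
  A4: {q} {t}
  A5: {q} {u}
  A12: {p}
  A13: {v}
  A14: {t}
  A15: {u}
  A23: {s}
  A45: {q}
C dims 12,6; δ0: rk 6, SNF 1^6
Ȟ^0 = (12 − 6) − 0 = 6, so Ȟ^0 ≅ Z^6
Ȟ^1 = (6 − 0) − 6 = 0, so Ȟ^1 ≅ 0
Ȟ^2 = (0 − 0) − 0 = 0, so Ȟ^2 ≅ 0


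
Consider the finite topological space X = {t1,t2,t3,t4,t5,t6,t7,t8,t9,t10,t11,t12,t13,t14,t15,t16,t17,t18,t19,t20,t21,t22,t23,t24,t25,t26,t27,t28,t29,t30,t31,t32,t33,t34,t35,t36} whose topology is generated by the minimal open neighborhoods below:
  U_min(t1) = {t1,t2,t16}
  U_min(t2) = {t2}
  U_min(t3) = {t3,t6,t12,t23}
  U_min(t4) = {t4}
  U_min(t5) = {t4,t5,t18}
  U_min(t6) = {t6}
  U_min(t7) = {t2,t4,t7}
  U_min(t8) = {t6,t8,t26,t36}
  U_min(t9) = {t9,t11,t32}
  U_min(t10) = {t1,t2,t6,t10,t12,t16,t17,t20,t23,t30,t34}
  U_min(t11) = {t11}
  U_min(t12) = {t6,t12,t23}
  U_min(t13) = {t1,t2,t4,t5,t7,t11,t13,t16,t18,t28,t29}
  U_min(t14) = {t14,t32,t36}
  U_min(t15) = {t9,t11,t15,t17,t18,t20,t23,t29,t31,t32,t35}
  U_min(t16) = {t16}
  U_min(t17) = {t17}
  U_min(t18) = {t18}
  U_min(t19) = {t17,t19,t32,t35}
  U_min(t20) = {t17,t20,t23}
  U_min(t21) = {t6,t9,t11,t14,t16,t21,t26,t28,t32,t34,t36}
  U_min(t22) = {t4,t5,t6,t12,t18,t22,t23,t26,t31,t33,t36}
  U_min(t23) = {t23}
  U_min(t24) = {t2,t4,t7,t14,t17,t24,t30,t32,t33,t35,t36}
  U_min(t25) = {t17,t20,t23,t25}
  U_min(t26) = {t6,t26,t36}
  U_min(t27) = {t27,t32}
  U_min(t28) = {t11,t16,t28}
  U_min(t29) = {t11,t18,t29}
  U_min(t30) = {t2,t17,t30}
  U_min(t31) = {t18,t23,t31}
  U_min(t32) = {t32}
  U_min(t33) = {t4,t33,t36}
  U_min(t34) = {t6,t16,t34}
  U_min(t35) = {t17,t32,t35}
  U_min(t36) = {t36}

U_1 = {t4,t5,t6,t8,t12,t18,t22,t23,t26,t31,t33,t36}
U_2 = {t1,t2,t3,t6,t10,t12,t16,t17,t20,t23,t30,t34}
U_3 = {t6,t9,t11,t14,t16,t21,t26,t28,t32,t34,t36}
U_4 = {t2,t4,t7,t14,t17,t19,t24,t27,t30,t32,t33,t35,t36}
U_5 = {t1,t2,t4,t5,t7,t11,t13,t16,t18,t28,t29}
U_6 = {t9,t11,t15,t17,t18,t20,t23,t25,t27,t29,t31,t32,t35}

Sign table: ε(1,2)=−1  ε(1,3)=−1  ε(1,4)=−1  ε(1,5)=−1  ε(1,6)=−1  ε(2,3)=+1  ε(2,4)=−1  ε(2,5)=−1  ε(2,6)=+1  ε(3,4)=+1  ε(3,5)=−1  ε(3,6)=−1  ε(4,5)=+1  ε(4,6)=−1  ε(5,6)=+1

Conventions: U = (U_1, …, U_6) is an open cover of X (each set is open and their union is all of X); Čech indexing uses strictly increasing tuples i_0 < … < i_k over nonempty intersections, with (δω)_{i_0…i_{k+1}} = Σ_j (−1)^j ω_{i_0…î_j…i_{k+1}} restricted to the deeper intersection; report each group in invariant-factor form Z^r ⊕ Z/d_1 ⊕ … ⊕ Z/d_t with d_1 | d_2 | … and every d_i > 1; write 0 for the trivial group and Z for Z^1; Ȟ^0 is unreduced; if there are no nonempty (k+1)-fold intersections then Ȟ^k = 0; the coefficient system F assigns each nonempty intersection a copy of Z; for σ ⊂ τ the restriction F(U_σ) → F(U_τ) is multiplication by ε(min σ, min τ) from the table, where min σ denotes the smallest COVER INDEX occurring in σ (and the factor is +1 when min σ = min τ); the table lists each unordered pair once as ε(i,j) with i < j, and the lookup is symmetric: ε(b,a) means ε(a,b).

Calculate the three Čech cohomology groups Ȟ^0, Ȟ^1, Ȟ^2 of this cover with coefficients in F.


Ȟ^0 = 0; Ȟ^1 = Z/2; Ȟ^2 = Z

intersection data:
  U12={t6,t12,t23} U13={t6,t26,t36} U14={t4,t33,t36} U15={t4,t5,t18} U16={t18,t23,t31} U23={t6,t16,t34} U24={t2,t17,t30} U25={t1,t2,t16} U26={t17,t20,t23} U34={t14,t32,t36} U35={t11,t16,t28} U36={t9,t11,t32} U45={t2,t4,t7} U46={t17,t27,t32,t35} U56={t11,t18,t29}
  U123={t6} U126={t23} U134={t36} U145={t4} U156={t18} U235={t16} U245={t2} U246={t17} U346={t32} U356={t11}
C dims 6,15,10; δ0: rk 6, SNF 1^5·2; δ1: rk 9, SNF 1^9
Ȟ^0 = (6 − 6) − 0 = 0, so Ȟ^0 ≅ 0
Ȟ^1 = (15 − 9) − 6 = 0 plus torsion [2], so Ȟ^1 ≅ Z/2
Ȟ^2 = (10 − 0) − 9 = 1, so Ȟ^2 ≅ Z


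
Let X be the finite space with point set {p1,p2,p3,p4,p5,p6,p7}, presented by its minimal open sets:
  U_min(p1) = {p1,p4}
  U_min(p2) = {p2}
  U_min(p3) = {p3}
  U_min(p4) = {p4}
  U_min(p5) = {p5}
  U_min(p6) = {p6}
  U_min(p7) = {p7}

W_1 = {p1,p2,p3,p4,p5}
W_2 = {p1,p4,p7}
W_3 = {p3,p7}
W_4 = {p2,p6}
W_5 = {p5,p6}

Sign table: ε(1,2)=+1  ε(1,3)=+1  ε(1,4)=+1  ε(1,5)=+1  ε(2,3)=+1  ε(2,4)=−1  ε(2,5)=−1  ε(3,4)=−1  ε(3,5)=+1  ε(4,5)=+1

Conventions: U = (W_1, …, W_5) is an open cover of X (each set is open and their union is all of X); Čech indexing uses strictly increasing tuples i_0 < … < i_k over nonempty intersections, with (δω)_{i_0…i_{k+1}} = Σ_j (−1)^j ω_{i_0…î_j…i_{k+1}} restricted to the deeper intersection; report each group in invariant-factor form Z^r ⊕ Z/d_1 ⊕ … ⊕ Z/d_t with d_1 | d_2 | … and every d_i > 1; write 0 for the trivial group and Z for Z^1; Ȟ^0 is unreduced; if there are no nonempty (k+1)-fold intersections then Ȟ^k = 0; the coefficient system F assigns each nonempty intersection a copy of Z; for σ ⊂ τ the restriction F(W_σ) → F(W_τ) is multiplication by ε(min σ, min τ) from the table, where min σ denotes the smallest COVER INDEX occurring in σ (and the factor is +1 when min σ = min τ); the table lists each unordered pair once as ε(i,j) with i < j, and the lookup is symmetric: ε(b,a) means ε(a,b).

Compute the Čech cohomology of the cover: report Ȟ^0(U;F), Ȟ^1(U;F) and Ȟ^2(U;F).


Ȟ^0 ≅ Z, Ȟ^1 ≅ Z^2 and Ȟ^2 ≅ 0

nonempty intersections:
  W12={p1,p4} W13={p3} W14={p2} W15={p5} W23={p7} W45={p6}
C dims 5,6; δ0: rk 4, SNF 1^4
Ȟ^0: (5−4)−0=1 ⇒ Z
Ȟ^1: (6−0)−4=2 ⇒ Z^2
Ȟ^2: (0−0)−0=0 ⇒ 0


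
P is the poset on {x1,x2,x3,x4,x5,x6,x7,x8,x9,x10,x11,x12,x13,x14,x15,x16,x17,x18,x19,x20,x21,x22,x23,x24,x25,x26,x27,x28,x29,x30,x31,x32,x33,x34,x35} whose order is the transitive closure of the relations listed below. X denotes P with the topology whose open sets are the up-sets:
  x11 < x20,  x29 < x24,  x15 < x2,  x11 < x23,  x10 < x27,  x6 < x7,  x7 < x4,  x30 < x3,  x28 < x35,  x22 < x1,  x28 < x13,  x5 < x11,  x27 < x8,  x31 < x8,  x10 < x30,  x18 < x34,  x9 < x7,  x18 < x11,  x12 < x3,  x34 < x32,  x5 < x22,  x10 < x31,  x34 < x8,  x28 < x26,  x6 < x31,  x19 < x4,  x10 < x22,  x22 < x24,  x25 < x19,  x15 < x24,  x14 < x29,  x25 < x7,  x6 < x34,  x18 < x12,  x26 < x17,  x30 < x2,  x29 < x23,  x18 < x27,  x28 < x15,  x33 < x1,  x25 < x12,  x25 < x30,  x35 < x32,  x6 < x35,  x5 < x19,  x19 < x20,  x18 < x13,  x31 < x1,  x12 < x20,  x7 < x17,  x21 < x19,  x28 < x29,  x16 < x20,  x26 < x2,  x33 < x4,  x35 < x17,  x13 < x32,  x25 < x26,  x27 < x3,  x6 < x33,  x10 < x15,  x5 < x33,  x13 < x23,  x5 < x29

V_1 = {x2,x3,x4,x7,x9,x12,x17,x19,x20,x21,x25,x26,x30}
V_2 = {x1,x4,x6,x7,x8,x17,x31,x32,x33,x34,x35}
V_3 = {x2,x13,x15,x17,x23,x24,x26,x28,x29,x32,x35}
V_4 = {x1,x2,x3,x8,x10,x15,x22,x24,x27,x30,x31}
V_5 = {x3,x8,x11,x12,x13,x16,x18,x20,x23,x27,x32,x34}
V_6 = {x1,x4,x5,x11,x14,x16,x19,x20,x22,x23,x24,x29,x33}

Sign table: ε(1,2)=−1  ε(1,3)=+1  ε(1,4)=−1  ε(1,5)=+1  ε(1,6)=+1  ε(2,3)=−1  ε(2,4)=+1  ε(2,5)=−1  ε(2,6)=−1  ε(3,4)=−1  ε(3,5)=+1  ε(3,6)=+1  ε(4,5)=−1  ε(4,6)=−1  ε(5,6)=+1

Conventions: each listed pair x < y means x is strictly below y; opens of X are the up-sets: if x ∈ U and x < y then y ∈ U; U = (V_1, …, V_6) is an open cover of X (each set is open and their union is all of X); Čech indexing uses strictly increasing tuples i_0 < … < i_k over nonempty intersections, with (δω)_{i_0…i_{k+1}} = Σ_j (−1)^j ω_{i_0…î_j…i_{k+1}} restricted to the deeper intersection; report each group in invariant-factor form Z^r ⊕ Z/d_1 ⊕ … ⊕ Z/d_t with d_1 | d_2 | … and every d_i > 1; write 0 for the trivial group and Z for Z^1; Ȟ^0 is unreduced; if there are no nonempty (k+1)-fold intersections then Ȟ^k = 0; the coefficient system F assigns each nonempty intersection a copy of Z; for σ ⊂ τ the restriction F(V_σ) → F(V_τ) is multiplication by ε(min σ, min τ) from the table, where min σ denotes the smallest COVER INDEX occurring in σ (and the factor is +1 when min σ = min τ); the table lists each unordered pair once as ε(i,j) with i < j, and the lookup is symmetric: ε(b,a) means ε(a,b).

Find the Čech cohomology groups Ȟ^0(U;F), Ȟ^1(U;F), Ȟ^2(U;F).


Ȟ^0(U;F) ≅ Z, Ȟ^1(U;F) ≅ 0 and Ȟ^2(U;F) ≅ Z/2

nerve simplices:
  V12={x4,x7,x17} V13={x2,x17,x26} V14={x2,x3,x30} V15={x3,x12,x20} V16={x4,x19,x20} V23={x17,x32,x35} V24={x1,x8,x31} V25={x8,x32,x34} V26={x1,x4,x33} V34={x2,x15,x24} V35={x13,x23,x32} V36={x23,x24,x29} V45={x3,x8,x27} V46={x1,x22,x24} V56={x11,x16,x20,x23}
  V123={x17} V126={x4} V134={x2} V145={x3} V156={x20} V235={x32} V245={x8} V246={x1} V346={x24} V356={x23}
C dims 6,15,10; δ0: rk 5, SNF 1^5; δ1: rk 10, SNF 1^9·2
degree 0: 6−5−0 = 1 → Ȟ^0 ≅ Z
degree 1: 15−10−5 = 0 → Ȟ^1 ≅ 0
degree 2: 10−0−10 = 0 plus torsion [2] → Ȟ^2 ≅ Z/2


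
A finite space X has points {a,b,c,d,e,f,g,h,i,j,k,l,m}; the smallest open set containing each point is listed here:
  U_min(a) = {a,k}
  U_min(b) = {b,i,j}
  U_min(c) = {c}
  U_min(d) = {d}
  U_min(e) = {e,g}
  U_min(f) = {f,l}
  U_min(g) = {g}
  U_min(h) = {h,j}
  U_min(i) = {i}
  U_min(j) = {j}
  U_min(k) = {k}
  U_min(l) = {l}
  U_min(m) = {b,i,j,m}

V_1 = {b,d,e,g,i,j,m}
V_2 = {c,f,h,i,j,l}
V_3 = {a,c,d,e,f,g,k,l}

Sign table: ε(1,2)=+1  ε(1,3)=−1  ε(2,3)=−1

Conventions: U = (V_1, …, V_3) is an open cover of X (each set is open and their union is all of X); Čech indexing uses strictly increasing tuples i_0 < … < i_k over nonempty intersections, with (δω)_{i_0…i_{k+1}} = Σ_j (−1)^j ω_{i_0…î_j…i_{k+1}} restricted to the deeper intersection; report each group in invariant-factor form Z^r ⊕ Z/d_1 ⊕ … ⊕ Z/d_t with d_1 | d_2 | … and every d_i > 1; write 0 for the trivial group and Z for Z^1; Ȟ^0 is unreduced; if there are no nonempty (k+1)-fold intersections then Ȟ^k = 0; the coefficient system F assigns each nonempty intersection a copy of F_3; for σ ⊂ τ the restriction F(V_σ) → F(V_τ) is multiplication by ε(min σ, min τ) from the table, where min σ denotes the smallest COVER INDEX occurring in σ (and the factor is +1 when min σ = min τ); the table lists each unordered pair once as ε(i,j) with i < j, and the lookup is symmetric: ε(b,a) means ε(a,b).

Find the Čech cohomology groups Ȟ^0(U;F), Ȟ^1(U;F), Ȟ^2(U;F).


nonempty overlaps:
  V12={i,j} V13={d,e,g} V23={c,f,l}
C dims 3,3; δ0: rk_F3 2
degree 0: 3−2−0 = 1 → Ȟ^0 ≅ Z/3
degree 1: 3−0−2 = 1 → Ȟ^1 ≅ Z/3
degree 2: 0−0−0 = 0 → Ȟ^2 ≅ 0

Ȟ^0 ≅ Z/3; Ȟ^1 ≅ Z/3; Ȟ^2 ≅ 0


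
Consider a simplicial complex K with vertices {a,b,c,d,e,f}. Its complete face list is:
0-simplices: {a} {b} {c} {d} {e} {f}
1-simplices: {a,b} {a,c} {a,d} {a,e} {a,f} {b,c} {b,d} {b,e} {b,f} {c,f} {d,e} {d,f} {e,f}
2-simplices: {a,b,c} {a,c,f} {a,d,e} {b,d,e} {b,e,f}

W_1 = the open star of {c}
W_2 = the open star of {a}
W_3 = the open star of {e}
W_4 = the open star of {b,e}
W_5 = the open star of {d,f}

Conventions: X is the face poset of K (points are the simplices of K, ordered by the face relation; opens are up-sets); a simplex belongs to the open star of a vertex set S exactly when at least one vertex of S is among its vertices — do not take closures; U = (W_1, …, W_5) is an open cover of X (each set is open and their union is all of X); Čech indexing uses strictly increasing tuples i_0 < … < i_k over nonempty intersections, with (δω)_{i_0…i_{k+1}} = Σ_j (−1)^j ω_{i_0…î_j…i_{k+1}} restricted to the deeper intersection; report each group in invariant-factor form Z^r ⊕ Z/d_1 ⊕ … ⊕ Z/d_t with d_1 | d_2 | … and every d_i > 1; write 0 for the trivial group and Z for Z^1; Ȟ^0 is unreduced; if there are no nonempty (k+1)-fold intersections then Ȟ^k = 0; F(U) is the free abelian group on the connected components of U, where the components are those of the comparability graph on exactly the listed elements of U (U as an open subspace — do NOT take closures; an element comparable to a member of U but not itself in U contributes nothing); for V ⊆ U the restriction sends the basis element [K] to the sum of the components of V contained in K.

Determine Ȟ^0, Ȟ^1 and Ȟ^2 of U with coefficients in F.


cover nerve:
  W1={{c},{a,c},{b,c},{c,f},{a,b,c},{a,c,f}} W2={{a},{a,b},{a,c},{a,d},{a,e},{a,f},{a,b,c},{a,c,f},{a,d,e}} W3={{e},{a,e},{b,e},{d,e},{e,f},{a,d,e},{b,d,e},{b,e,f}} W4={{b},{e},{a,b},{a,e},{b,c},{b,d},{b,e},{b,f},{d,e},{e,f},{a,b,c},{a,d,e},{b,d,e},{b,e,f}} W5={{d},{f},{a,d},{a,f},{b,d},{b,f},{c,f},{d,e},{d,f},{e,f},{a,c,f},{a,d,e},{b,d,e},{b,e,f}}
  W12={{a,c},{a,b,c},{a,c,f}} W14={{b,c},{a,b,c}} W15={{c,f},{a,c,f}} W23={{a,e},{a,d,e}} W24={{a,b},{a,e},{a,b,c},{a,d,e}} W25={{a,d},{a,f},{a,c,f},{a,d,e}} W34={{e},{a,e},{b,e},{d,e},{e,f},{a,d,e},{b,d,e},{b,e,f}} W35={{d,e},{e,f},{a,d,e},{b,d,e},{b,e,f}} W45={{b,d},{b,f},{d,e},{e,f},{a,d,e},{b,d,e},{b,e,f}}
  W124={{a,b,c}} W125={{a,c,f}} W234={{a,e},{a,d,e}} W235={{a,d,e}} W245={{a,d,e}} W345={{d,e},{e,f},{a,d,e},{b,d,e},{b,e,f}}
  W2345={{a,d,e}}
components per intersection:
  W1: {{c},{a,c},{b,c},{c,f},{a,b,c},{a,c,f}}
  W2: {{a},{a,b},{a,c},{a,d},{a,e},{a,f},{a,b,c},{a,c,f},{a,d,e}}
  W3: {{e},{a,e},{b,e},{d,e},{e,f},{a,d,e},{b,d,e},{b,e,f}}
  W4: {{b},{e},{a,b},{a,e},{b,c},{b,d},{b,e},{b,f},{d,e},{e,f},{a,b,c},{a,d,e},{b,d,e},{b,e,f}}
  W5: {{d},{f},{a,d},{a,f},{b,d},{b,f},{c,f},{d,e},{d,f},{e,f},{a,c,f},{a,d,e},{b,d,e},{b,e,f}}
  W12: {{a,c},{a,b,c},{a,c,f}}
  W14: {{b,c},{a,b,c}}
  W15: {{c,f},{a,c,f}}
  W23: {{a,e},{a,d,e}}
  W24: {{a,b},{a,b,c}} {{a,e},{a,d,e}}
  W25: {{a,d},{a,d,e}} {{a,f},{a,c,f}}
  W34: {{e},{a,e},{b,e},{d,e},{e,f},{a,d,e},{b,d,e},{b,e,f}}
  W35: {{d,e},{a,d,e},{b,d,e}} {{e,f},{b,e,f}}
  W45: {{b,d},{d,e},{a,d,e},{b,d,e}} {{b,f},{e,f},{b,e,f}}
  W124: {{a,b,c}}
  W125: {{a,c,f}}
  W234: {{a,e},{a,d,e}}
  W235: {{a,d,e}}
  W245: {{a,d,e}}
  W345: {{d,e},{a,d,e},{b,d,e}} {{e,f},{b,e,f}}
  W2345: {{a,d,e}}
C dims 5,13,7,1; δ0: rk 4, SNF 1^4; δ1: rk 6, SNF 1^6; δ2: rk 1, SNF 1^1
Ȟ^0: (5−4)−0=1 ⇒ Z
Ȟ^1: (13−6)−4=3 ⇒ Z^3
Ȟ^2: (7−1)−6=0 ⇒ 0

Ȟ^0(U;F) ≅ Z; Ȟ^1(U;F) ≅ Z^3; Ȟ^2(U;F) ≅ 0


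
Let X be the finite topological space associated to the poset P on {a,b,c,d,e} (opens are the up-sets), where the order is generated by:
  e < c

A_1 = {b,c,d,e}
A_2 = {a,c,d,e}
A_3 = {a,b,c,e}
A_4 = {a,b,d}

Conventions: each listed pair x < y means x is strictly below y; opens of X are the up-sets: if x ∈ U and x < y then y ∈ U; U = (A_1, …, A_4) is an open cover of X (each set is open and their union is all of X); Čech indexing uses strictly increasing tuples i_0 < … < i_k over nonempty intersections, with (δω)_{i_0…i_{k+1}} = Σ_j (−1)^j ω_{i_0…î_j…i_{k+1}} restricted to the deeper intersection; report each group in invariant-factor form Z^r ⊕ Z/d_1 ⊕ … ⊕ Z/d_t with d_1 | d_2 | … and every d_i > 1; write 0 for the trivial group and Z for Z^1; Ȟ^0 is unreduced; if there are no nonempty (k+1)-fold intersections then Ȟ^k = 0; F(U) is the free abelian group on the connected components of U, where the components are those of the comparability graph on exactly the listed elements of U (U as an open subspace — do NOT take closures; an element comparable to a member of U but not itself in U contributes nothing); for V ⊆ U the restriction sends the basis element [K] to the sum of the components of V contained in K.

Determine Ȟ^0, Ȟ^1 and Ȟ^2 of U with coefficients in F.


cover nerve:
  A12={c,d,e} A13={b,c,e} A14={b,d} A23={a,c,e} A24={a,d} A34={a,b}
  A123={c,e} A124={d} A134={b} A234={a}
components per intersection:
  A1: {b} {c,e} {d}
  A2: {a} {c,e} {d}
  A3: {a} {b} {c,e}
  A4: {a} {b} {d}
  A12: {c,e} {d}
  A13: {b} {c,e}
  A14: {b} {d}
  A23: {a} {c,e}
  A24: {a} {d}
  A34: {a} {b}
  A123: {c,e}
  A124: {d}
  A134: {b}
  A234: {a}
C dims 12,12,4; δ0: rk 8, SNF 1^8; δ1: rk 4, SNF 1^4
Ȟ^0: (12−8)−0=4 ⇒ Z^4
Ȟ^1: (12−4)−8=0 ⇒ 0
Ȟ^2: (4−0)−4=0 ⇒ 0

Ȟ^0 = Z^4, Ȟ^1 = 0 and Ȟ^2 = 0


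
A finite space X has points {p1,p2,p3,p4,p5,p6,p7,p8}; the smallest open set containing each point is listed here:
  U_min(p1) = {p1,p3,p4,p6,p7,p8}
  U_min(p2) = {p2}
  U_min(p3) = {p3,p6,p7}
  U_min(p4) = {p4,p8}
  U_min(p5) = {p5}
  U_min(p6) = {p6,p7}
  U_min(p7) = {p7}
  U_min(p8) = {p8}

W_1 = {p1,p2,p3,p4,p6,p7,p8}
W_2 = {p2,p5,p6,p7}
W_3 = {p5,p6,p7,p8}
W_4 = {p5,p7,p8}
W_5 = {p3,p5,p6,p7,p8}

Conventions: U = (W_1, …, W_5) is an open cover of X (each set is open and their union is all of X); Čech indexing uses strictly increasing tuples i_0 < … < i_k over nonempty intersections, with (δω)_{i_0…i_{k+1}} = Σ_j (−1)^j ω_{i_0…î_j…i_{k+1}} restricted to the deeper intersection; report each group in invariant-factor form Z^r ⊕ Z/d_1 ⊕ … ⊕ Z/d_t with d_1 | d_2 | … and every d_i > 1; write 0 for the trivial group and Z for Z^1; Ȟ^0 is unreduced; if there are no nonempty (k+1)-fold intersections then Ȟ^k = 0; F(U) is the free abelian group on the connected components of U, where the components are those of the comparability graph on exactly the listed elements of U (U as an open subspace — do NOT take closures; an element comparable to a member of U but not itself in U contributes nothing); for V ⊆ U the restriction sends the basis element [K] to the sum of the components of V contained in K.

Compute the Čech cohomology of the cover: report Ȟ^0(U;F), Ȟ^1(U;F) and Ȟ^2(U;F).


cover nerve:
  W12={p2,p6,p7} W13={p6,p7,p8} W14={p7,p8} W15={p3,p6,p7,p8} W23={p5,p6,p7} W24={p5,p7} W25={p5,p6,p7} W34={p5,p7,p8} W35={p5,p6,p7,p8} W45={p5,p7,p8}
  W123={p6,p7} W124={p7} W125={p6,p7} W134={p7,p8} W135={p6,p7,p8} W145={p7,p8} W234={p5,p7} W235={p5,p6,p7} W245={p5,p7} W345={p5,p7,p8}
  W1234={p7} W1235={p6,p7} W1245={p7} W1345={p7,p8} W2345={p5,p7}
  W12345={p7}
components per intersection:
  W1: {p1,p3,p4,p6,p7,p8} {p2}
  W2: {p2} {p5} {p6,p7}
  W3: {p5} {p6,p7} {p8}
  W4: {p5} {p7} {p8}
  W5: {p3,p6,p7} {p5} {p8}
  W12: {p2} {p6,p7}
  W13: {p6,p7} {p8}
  W14: {p7} {p8}
  W15: {p3,p6,p7} {p8}
  W23: {p5} {p6,p7}
  W24: {p5} {p7}
  W25: {p5} {p6,p7}
  W34: {p5} {p7} {p8}
  W35: {p5} {p6,p7} {p8}
  W45: {p5} {p7} {p8}
  W123: {p6,p7}
  W124: {p7}
  W125: {p6,p7}
  W134: {p7} {p8}
  W135: {p6,p7} {p8}
  W145: {p7} {p8}
  W234: {p5} {p7}
  W235: {p5} {p6,p7}
  W245: {p5} {p7}
  W345: {p5} {p7} {p8}
  W1234: {p7}
  W1235: {p6,p7}
  W1245: {p7}
  W1345: {p7} {p8}
  W2345: {p5} {p7}
  W12345: {p7}
C dims 14,23,18,7; δ0: rk 11, SNF 1^11; δ1: rk 12, SNF 1^12; δ2: rk 6, SNF 1^6
Ȟ^0: (14−11)−0=3 ⇒ Z^3
Ȟ^1: (23−12)−11=0 ⇒ 0
Ȟ^2: (18−6)−12=0 ⇒ 0

Ȟ^0(U;F) ≅ Z^3; Ȟ^1(U;F) ≅ 0; Ȟ^2(U;F) ≅ 0


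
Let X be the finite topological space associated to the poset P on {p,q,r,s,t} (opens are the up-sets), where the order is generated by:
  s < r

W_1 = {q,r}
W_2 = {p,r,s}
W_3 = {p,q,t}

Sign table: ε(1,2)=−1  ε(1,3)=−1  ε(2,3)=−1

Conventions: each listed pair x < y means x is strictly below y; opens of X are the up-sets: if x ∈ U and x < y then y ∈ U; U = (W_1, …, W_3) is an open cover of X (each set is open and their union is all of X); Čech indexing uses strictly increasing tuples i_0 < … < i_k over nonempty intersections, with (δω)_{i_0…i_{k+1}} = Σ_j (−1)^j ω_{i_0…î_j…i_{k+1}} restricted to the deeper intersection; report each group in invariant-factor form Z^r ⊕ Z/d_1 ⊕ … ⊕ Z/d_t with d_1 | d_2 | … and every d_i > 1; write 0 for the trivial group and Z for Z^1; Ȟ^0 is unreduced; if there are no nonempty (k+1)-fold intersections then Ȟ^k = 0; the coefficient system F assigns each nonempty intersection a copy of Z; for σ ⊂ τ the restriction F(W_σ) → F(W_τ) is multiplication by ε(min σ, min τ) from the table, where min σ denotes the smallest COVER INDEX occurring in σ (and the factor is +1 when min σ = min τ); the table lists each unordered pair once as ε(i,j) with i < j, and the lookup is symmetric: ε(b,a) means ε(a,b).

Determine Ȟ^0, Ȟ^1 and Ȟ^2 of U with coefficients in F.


Ȟ^0(U;F) ≅ 0, Ȟ^1(U;F) ≅ Z/2 and Ȟ^2(U;F) ≅ 0

nerve of the cover:
  W12={r} W13={q} W23={p}
C dims 3,3; δ0: rk 3, SNF 1^2·2
Ȟ^0 = (3 − 3) − 0 = 0, so Ȟ^0 ≅ 0
Ȟ^1 = (3 − 0) − 3 = 0 plus torsion [2], so Ȟ^1 ≅ Z/2
Ȟ^2 = (0 − 0) − 0 = 0, so Ȟ^2 ≅ 0


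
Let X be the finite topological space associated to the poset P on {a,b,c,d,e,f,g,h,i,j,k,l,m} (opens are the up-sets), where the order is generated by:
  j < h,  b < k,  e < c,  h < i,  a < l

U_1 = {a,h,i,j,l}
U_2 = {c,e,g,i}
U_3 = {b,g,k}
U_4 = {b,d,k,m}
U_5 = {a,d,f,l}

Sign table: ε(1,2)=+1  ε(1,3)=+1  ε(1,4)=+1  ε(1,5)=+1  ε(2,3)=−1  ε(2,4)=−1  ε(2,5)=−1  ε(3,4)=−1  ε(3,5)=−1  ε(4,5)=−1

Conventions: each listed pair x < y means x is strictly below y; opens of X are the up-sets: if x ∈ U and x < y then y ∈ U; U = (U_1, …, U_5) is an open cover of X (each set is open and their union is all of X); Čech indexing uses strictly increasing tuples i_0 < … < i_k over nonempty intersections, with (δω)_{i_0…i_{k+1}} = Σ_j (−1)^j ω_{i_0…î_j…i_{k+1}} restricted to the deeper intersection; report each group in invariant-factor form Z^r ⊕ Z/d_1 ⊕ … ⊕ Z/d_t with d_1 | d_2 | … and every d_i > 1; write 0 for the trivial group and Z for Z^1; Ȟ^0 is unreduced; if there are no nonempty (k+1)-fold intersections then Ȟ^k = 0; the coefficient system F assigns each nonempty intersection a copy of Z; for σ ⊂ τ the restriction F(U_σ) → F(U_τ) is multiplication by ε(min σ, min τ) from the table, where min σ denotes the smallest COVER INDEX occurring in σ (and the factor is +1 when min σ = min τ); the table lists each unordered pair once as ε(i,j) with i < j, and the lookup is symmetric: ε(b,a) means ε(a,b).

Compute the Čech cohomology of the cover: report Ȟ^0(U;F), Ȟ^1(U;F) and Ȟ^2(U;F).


Ȟ^0 = 0; Ȟ^1 = Z/2; Ȟ^2 = 0

intersection data:
  U12={i} U15={a,l} U23={g} U34={b,k} U45={d}
C dims 5,5; δ0: rk 5, SNF 1^4·2
Ȟ^0 = (5 − 5) − 0 = 0, so Ȟ^0 ≅ 0
Ȟ^1 = (5 − 0) − 5 = 0 plus torsion [2], so Ȟ^1 ≅ Z/2
Ȟ^2 = (0 − 0) − 0 = 0, so Ȟ^2 ≅ 0


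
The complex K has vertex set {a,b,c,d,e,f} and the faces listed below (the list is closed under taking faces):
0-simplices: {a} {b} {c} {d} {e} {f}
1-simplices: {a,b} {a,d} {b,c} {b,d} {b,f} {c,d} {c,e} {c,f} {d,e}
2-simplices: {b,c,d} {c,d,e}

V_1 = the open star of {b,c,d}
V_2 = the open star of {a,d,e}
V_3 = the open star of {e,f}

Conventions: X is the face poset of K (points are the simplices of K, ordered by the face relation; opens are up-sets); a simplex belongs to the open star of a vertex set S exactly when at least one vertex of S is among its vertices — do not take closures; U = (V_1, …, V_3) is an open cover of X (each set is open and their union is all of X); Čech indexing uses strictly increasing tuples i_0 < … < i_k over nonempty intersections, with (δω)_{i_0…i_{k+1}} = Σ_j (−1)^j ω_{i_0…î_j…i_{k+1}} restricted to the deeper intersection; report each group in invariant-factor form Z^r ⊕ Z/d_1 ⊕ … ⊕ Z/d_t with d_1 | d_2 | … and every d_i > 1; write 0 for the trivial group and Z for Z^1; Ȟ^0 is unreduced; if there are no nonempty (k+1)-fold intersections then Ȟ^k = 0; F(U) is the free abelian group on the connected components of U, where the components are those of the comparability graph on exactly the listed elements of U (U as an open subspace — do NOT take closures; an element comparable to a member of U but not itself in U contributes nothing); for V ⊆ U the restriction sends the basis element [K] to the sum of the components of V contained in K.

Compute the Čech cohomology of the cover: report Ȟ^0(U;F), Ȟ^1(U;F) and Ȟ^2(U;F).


cover nerve:
  V1={{b},{c},{d},{a,b},{a,d},{b,c},{b,d},{b,f},{c,d},{c,e},{c,f},{d,e},{b,c,d},{c,d,e}} V2={{a},{d},{e},{a,b},{a,d},{b,d},{c,d},{c,e},{d,e},{b,c,d},{c,d,e}} V3={{e},{f},{b,f},{c,e},{c,f},{d,e},{c,d,e}}
  V12={{d},{a,b},{a,d},{b,d},{c,d},{c,e},{d,e},{b,c,d},{c,d,e}} V13={{b,f},{c,e},{c,f},{d,e},{c,d,e}} V23={{e},{c,e},{d,e},{c,d,e}}
  V123={{c,e},{d,e},{c,d,e}}
components per intersection:
  V1: {{b},{c},{d},{a,b},{a,d},{b,c},{b,d},{b,f},{c,d},{c,e},{c,f},{d,e},{b,c,d},{c,d,e}}
  V2: {{a},{d},{e},{a,b},{a,d},{b,d},{c,d},{c,e},{d,e},{b,c,d},{c,d,e}}
  V3: {{e},{c,e},{d,e},{c,d,e}} {{f},{b,f},{c,f}}
  V12: {{d},{a,d},{b,d},{c,d},{c,e},{d,e},{b,c,d},{c,d,e}} {{a,b}}
  V13: {{b,f}} {{c,e},{d,e},{c,d,e}} {{c,f}}
  V23: {{e},{c,e},{d,e},{c,d,e}}
  V123: {{c,e},{d,e},{c,d,e}}
C dims 4,6,1; δ0: rk 3, SNF 1^3; δ1: rk 1, SNF 1^1
Ȟ^0: (4−3)−0=1 ⇒ Z
Ȟ^1: (6−1)−3=2 ⇒ Z^2
Ȟ^2: (1−0)−1=0 ⇒ 0

Ȟ^0 = Z, Ȟ^1 = Z^2 and Ȟ^2 = 0


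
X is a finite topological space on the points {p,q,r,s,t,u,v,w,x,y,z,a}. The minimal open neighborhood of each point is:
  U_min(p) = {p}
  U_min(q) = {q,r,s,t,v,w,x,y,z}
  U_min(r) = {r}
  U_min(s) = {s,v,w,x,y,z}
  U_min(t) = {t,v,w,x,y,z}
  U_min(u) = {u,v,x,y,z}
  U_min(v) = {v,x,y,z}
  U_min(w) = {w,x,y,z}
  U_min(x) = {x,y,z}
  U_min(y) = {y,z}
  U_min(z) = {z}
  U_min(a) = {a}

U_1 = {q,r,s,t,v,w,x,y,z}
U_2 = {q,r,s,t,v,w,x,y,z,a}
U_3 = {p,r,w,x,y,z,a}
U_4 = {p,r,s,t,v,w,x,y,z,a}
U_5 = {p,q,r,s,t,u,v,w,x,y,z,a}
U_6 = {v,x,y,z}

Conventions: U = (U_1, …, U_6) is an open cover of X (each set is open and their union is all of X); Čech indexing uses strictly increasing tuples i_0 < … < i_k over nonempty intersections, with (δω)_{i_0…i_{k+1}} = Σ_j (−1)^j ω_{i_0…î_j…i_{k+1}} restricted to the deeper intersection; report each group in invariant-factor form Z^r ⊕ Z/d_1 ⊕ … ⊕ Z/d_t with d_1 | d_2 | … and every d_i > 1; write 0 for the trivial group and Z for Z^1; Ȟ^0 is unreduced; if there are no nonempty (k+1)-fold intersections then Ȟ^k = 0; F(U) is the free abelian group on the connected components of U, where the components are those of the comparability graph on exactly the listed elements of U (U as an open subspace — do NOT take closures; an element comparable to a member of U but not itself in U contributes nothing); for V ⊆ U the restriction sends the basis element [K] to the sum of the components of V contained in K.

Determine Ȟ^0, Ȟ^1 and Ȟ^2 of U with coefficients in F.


cover nerve:
  U12={q,r,s,t,v,w,x,y,z} U13={r,w,x,y,z} U14={r,s,t,v,w,x,y,z} U15={q,r,s,t,v,w,x,y,z} U16={v,x,y,z} U23={r,w,x,y,z,a} U24={r,s,t,v,w,x,y,z,a} U25={q,r,s,t,v,w,x,y,z,a} U26={v,x,y,z} U34={p,r,w,x,y,z,a} U35={p,r,w,x,y,z,a} U36={x,y,z} U45={p,r,s,t,v,w,x,y,z,a} U46={v,x,y,z} U56={v,x,y,z}
  U123={r,w,x,y,z} U124={r,s,t,v,w,x,y,z} U125={q,r,s,t,v,w,x,y,z} U126={v,x,y,z} U134={r,w,x,y,z} U135={r,w,x,y,z} U136={x,y,z} U145={r,s,t,v,w,x,y,z} U146={v,x,y,z} U156={v,x,y,z} U234={r,w,x,y,z,a} U235={r,w,x,y,z,a} U236={x,y,z} U245={r,s,t,v,w,x,y,z,a} U246={v,x,y,z} U256={v,x,y,z} U345={p,r,w,x,y,z,a} U346={x,y,z} U356={x,y,z} U456={v,x,y,z}
  U1234={r,w,x,y,z} U1235={r,w,x,y,z} U1236={x,y,z} U1245={r,s,t,v,w,x,y,z} U1246={v,x,y,z} U1256={v,x,y,z} U1345={r,w,x,y,z} U1346={x,y,z} U1356={x,y,z} U1456={v,x,y,z} U2345={r,w,x,y,z,a} U2346={x,y,z} U2356={x,y,z} U2456={v,x,y,z} U3456={x,y,z}
  U12345={r,w,x,y,z} U12346={x,y,z} U12356={x,y,z} U12456={v,x,y,z} U13456={x,y,z} U23456={x,y,z}
  U123456={x,y,z}
components per intersection:
  U1: {q,r,s,t,v,w,x,y,z}
  U2: {q,r,s,t,v,w,x,y,z} {a}
  U3: {p} {r} {w,x,y,z} {a}
  U4: {p} {r} {s,t,v,w,x,y,z} {a}
  U5: {p} {q,r,s,t,u,v,w,x,y,z} {a}
  U6: {v,x,y,z}
  U12: {q,r,s,t,v,w,x,y,z}
  U13: {r} {w,x,y,z}
  U14: {r} {s,t,v,w,x,y,z}
  U15: {q,r,s,t,v,w,x,y,z}
  U16: {v,x,y,z}
  U23: {r} {w,x,y,z} {a}
  U24: {r} {s,t,v,w,x,y,z} {a}
  U25: {q,r,s,t,v,w,x,y,z} {a}
  U26: {v,x,y,z}
  U34: {p} {r} {w,x,y,z} {a}
  U35: {p} {r} {w,x,y,z} {a}
  U36: {x,y,z}
  U45: {p} {r} {s,t,v,w,x,y,z} {a}
  U46: {v,x,y,z}
  U56: {v,x,y,z}
  U123: {r} {w,x,y,z}
  U124: {r} {s,t,v,w,x,y,z}
  U125: {q,r,s,t,v,w,x,y,z}
  U126: {v,x,y,z}
  U134: {r} {w,x,y,z}
  U135: {r} {w,x,y,z}
  U136: {x,y,z}
  U145: {r} {s,t,v,w,x,y,z}
  U146: {v,x,y,z}
  U156: {v,x,y,z}
  U234: {r} {w,x,y,z} {a}
  U235: {r} {w,x,y,z} {a}
  U236: {x,y,z}
  U245: {r} {s,t,v,w,x,y,z} {a}
  U246: {v,x,y,z}
  U256: {v,x,y,z}
  U345: {p} {r} {w,x,y,z} {a}
  U346: {x,y,z}
  U356: {x,y,z}
  U456: {v,x,y,z}
  U1234: {r} {w,x,y,z}
  U1235: {r} {w,x,y,z}
  U1236: {x,y,z}
  U1245: {r} {s,t,v,w,x,y,z}
  U1246: {v,x,y,z}
  U1256: {v,x,y,z}
  U1345: {r} {w,x,y,z}
  U1346: {x,y,z}
  U1356: {x,y,z}
  U1456: {v,x,y,z}
  U2345: {r} {w,x,y,z} {a}
  U2346: {x,y,z}
  U2356: {x,y,z}
  U2456: {v,x,y,z}
  U3456: {x,y,z}
  U12345: {r} {w,x,y,z}
  U12346: {x,y,z}
  U12356: {x,y,z}
  U12456: {v,x,y,z}
  U13456: {x,y,z}
  U23456: {x,y,z}
  U123456: {x,y,z}
C dims 15,31,34,21; δ0: rk 12, SNF 1^12; δ1: rk 19, SNF 1^19; δ2: rk 15, SNF 1^15
Ȟ^0: (15−12)−0=3 ⇒ Z^3
Ȟ^1: (31−19)−12=0 ⇒ 0
Ȟ^2: (34−15)−19=0 ⇒ 0

Ȟ^0(U;F) ≅ Z^3, Ȟ^1(U;F) ≅ 0 and Ȟ^2(U;F) ≅ 0


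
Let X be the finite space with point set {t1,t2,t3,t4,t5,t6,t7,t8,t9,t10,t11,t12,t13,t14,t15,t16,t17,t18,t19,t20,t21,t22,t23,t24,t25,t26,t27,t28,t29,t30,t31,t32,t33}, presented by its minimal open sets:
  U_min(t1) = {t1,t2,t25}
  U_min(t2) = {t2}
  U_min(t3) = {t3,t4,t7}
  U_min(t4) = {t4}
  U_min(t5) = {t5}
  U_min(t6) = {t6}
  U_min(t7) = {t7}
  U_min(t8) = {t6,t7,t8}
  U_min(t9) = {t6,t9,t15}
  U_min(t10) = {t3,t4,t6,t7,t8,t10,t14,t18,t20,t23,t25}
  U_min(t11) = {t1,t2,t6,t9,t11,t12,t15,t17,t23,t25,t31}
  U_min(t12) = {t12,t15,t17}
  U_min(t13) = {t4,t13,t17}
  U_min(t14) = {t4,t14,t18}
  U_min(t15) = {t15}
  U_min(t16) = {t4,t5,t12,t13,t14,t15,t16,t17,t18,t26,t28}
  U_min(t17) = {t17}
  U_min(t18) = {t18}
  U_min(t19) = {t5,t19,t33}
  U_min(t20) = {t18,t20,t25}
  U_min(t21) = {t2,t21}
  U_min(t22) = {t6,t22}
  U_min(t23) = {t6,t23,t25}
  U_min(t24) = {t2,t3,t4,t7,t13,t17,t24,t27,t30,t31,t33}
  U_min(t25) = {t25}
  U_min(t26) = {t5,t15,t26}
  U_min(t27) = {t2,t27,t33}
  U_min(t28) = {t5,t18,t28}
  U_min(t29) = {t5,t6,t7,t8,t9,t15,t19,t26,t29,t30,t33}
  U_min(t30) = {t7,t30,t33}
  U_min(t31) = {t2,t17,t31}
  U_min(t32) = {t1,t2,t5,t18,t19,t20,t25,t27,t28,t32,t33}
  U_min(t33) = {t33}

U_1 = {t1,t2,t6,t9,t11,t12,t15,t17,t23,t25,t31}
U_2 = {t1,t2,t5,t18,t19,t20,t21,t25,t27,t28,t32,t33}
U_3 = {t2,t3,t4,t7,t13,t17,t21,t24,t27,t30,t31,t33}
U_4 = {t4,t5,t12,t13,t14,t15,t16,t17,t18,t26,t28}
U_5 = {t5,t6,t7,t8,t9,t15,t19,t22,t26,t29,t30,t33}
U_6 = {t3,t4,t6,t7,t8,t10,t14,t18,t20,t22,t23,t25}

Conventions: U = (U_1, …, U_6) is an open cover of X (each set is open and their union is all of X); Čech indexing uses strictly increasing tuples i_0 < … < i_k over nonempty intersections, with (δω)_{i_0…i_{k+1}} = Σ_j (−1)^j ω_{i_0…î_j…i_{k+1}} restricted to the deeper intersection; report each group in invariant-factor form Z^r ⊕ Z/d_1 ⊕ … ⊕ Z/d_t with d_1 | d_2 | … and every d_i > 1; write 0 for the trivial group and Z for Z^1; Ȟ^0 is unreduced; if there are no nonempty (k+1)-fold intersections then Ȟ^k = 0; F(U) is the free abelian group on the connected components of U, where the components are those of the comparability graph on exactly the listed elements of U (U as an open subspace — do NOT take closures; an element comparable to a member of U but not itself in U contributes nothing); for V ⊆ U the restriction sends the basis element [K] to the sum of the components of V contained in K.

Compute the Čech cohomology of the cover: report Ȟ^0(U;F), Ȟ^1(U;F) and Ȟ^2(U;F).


nerve simplices:
  U12={t1,t2,t25} U13={t2,t17,t31} U14={t12,t15,t17} U15={t6,t9,t15} U16={t6,t23,t25} U23={t2,t21,t27,t33} U24={t5,t18,t28} U25={t5,t19,t33} U26={t18,t20,t25} U34={t4,t13,t17} U35={t7,t30,t33} U36={t3,t4,t7} U45={t5,t15,t26} U46={t4,t14,t18} U56={t6,t7,t8,t22}
  U123={t2} U126={t25} U134={t17} U145={t15} U156={t6} U235={t33} U245={t5} U246={t18} U346={t4} U356={t7}
components per intersection:
  U1: {t1,t2,t6,t9,t11,t12,t15,t17,t23,t25,t31}
  U2: {t1,t2,t5,t18,t19,t20,t21,t25,t27,t28,t32,t33}
  U3: {t2,t3,t4,t7,t13,t17,t21,t24,t27,t30,t31,t33}
  U4: {t4,t5,t12,t13,t14,t15,t16,t17,t18,t26,t28}
  U5: {t5,t6,t7,t8,t9,t15,t19,t22,t26,t29,t30,t33}
  U6: {t3,t4,t6,t7,t8,t10,t14,t18,t20,t22,t23,t25}
  U12: {t1,t2,t25}
  U13: {t2,t17,t31}
  U14: {t12,t15,t17}
  U15: {t6,t9,t15}
  U16: {t6,t23,t25}
  U23: {t2,t21,t27,t33}
  U24: {t5,t18,t28}
  U25: {t5,t19,t33}
  U26: {t18,t20,t25}
  U34: {t4,t13,t17}
  U35: {t7,t30,t33}
  U36: {t3,t4,t7}
  U45: {t5,t15,t26}
  U46: {t4,t14,t18}
  U56: {t6,t7,t8,t22}
  U123: {t2}
  U126: {t25}
  U134: {t17}
  U145: {t15}
  U156: {t6}
  U235: {t33}
  U245: {t5}
  U246: {t18}
  U346: {t4}
  U356: {t7}
C dims 6,15,10; δ0: rk 5, SNF 1^5; δ1: rk 10, SNF 1^9·2
degree 0: 6−5−0 = 1 → Ȟ^0 ≅ Z
degree 1: 15−10−5 = 0 → Ȟ^1 ≅ 0
degree 2: 10−0−10 = 0 plus torsion [2] → Ȟ^2 ≅ Z/2

Ȟ^0(U;F) ≅ Z, Ȟ^1(U;F) ≅ 0, Ȟ^2(U;F) ≅ Z/2


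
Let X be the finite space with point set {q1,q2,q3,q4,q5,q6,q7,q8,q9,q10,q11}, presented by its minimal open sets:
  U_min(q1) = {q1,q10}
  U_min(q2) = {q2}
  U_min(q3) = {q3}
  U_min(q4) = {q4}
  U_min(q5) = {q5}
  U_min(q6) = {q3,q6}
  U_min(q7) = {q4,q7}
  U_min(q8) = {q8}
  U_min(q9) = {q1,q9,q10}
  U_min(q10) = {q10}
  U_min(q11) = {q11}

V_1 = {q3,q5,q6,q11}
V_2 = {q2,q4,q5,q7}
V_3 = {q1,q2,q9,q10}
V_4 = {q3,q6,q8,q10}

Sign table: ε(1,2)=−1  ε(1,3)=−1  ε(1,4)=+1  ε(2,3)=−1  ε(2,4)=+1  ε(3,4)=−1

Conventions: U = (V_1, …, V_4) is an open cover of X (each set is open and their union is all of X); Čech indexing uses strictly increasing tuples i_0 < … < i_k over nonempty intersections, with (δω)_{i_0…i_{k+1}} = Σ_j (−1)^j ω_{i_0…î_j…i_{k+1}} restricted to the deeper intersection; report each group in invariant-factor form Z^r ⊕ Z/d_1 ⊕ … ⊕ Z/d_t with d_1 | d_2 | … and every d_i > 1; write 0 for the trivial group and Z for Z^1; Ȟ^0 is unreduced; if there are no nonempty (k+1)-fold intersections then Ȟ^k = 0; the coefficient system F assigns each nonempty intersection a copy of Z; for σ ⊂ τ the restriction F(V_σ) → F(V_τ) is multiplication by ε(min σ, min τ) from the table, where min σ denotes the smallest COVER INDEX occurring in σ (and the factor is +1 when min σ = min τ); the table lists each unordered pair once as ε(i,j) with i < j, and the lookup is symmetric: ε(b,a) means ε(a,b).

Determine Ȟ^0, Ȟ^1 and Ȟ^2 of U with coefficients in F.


cover nerve:
  V12={q5} V14={q3,q6} V23={q2} V34={q10}
C dims 4,4; δ0: rk 4, SNF 1^3·2
Ȟ^0: (4−4)−0=0 ⇒ 0
Ȟ^1: (4−0)−4=0 plus torsion [2] ⇒ Z/2
Ȟ^2: (0−0)−0=0 ⇒ 0

Ȟ^0 = 0, Ȟ^1 = Z/2, Ȟ^2 = 0


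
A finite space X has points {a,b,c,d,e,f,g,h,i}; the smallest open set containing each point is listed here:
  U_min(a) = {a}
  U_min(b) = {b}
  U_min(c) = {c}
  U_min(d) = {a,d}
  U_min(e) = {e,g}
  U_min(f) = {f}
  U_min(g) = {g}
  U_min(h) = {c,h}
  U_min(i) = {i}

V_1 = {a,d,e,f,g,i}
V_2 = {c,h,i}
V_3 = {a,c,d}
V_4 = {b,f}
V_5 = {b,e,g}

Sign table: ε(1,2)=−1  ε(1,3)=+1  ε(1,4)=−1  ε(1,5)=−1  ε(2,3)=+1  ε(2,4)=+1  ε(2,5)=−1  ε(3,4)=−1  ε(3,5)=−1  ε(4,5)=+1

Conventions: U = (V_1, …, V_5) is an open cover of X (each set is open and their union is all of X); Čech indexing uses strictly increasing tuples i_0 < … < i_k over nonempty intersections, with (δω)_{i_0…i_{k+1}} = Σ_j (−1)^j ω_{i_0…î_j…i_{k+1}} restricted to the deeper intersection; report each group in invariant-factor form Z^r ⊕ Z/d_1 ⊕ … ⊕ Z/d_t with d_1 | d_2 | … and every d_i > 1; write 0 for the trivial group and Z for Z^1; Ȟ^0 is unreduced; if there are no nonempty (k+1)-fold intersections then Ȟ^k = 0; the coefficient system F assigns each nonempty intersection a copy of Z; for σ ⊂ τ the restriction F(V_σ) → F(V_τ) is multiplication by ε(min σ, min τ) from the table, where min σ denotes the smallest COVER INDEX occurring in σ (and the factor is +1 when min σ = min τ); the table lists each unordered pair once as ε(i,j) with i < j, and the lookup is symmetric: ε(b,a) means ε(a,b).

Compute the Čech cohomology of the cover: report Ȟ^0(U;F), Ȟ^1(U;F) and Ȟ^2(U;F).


Ȟ^0(U;F) ≅ 0,  Ȟ^1(U;F) ≅ Z ⊕ Z/2,  Ȟ^2(U;F) ≅ 0

nerve simplices:
  V12={i} V13={a,d} V14={f} V15={e,g} V23={c} V45={b}
C dims 5,6; δ0: rk 5, SNF 1^4·2
degree 0: 5−5−0 = 0 → Ȟ^0 ≅ 0
degree 1: 6−0−5 = 1 plus torsion [2] → Ȟ^1 ≅ Z ⊕ Z/2
degree 2: 0−0−0 = 0 → Ȟ^2 ≅ 0


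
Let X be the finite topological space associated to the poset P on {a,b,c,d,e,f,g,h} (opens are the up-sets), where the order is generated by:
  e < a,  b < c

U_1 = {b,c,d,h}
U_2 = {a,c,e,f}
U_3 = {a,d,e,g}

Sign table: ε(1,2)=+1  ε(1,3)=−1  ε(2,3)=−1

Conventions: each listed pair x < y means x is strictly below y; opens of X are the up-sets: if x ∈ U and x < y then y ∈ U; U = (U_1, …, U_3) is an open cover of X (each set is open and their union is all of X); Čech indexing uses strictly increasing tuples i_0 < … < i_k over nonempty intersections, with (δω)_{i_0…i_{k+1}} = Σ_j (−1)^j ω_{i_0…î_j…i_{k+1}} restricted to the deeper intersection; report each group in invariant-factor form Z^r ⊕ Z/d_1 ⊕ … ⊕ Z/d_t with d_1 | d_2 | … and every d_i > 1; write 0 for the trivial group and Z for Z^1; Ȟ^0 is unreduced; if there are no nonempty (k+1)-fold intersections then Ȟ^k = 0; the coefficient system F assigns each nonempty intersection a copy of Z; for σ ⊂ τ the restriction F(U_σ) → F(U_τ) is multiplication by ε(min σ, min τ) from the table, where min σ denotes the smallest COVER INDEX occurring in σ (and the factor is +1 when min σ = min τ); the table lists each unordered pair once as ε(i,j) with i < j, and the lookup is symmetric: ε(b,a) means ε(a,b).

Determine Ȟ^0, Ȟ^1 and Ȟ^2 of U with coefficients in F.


nonempty overlaps:
  U12={c} U13={d} U23={a,e}
C dims 3,3; δ0: rk 2, SNF 1^2
degree 0: 3−2−0 = 1 → Ȟ^0 ≅ Z
degree 1: 3−0−2 = 1 → Ȟ^1 ≅ Z
degree 2: 0−0−0 = 0 → Ȟ^2 ≅ 0

Ȟ^0(U;F) ≅ Z, Ȟ^1(U;F) ≅ Z and Ȟ^2(U;F) ≅ 0


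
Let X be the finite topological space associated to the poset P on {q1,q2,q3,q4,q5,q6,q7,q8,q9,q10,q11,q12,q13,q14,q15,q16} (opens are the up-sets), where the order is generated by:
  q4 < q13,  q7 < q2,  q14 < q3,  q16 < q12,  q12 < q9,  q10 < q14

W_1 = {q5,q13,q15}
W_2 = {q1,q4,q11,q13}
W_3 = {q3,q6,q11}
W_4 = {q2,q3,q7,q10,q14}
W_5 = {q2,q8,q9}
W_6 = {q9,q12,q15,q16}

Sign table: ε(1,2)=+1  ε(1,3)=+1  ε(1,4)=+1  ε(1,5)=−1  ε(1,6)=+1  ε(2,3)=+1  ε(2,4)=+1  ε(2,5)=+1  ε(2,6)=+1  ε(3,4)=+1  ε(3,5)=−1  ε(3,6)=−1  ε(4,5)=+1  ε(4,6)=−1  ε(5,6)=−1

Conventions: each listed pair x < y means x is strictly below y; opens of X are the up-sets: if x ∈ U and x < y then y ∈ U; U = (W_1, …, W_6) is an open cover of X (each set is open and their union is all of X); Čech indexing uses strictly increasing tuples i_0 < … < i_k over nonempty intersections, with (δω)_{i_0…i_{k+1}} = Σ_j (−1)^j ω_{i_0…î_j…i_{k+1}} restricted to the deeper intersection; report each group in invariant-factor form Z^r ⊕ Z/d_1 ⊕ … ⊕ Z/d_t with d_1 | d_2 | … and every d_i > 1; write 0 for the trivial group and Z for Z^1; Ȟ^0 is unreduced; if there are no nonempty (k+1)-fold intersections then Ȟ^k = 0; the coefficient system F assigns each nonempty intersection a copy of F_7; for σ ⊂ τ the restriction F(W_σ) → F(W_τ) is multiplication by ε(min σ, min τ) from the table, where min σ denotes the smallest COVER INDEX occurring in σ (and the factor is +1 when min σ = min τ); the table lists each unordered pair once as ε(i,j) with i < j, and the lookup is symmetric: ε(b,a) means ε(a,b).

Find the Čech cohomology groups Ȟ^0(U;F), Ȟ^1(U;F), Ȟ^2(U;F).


Ȟ^0 = 0; Ȟ^1 = 0; Ȟ^2 = 0

cover nerve:
  W12={q13} W16={q15} W23={q11} W34={q3} W45={q2} W56={q9}
C dims 6,6; δ0: rk_F7 6
Ȟ^0: (6−6)−0=0 ⇒ 0
Ȟ^1: (6−0)−6=0 ⇒ 0
Ȟ^2: (0−0)−0=0 ⇒ 0
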